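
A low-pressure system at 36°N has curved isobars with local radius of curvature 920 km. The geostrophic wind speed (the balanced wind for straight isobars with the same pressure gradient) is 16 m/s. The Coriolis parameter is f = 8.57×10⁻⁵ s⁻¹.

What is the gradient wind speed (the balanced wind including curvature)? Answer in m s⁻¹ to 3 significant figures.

Around a low, centrifugal force acts outward with Coriolis, so pressure-gradient force balances both:
(1/ρ)|∂P/∂n| = fV + V²/R  →  V² + fR·V − fR·V_g = 0
With fR = 8.57×10⁻⁵ × 920×10³ m = 78.8 m/s:
V = [−fR + √((fR)² + 4 fR V_g)]/2 = [−78.8 + √(78.8² + 4×78.8×16)]/2 = 13.6 m/s
Subgeostrophic (V < V_g = 16 m/s), as expected around a low.

13.6 m s⁻¹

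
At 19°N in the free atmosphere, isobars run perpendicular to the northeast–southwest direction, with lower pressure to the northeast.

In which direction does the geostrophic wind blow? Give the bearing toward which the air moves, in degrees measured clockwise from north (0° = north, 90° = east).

135°

The pressure-gradient force points toward the northeast (bearing 045°).
Geostrophic balance: in the Northern Hemisphere the Coriolis force deflects motion to the right, so the geostrophic wind blows 90° to the right of the pressure-gradient force (low pressure on the left).
Rotating 045° by 90° clockwise gives 135° — the wind blows toward the southeast.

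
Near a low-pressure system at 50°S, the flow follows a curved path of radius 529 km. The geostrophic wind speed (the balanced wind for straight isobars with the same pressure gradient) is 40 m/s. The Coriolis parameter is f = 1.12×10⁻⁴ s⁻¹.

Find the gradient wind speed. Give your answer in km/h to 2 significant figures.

Around a low, centrifugal force acts outward with Coriolis, so pressure-gradient force balances both:
(1/ρ)|∂P/∂n| = fV + V²/R  →  V² + fR·V − fR·V_g = 0
With fR = 1.12×10⁻⁴ × 529×10³ m = 59.2 m/s:
V = [−fR + √((fR)² + 4 fR V_g)]/2 = [−59.2 + √(59.2² + 4×59.2×40)]/2 = 27.4 m/s
Subgeostrophic (V < V_g = 40 m/s), as expected around a low.
Converting: 27.4 m/s × 3.6 = 99 km/h

99 km/h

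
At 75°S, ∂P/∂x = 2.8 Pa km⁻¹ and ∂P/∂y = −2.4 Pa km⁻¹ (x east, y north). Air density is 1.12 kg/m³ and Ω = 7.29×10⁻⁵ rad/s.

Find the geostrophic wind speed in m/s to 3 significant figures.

23.4 m/s

Coriolis parameter at 75°S:
f = 2Ω sin φ = 2 × 7.29×10⁻⁵ × sin 75° = 1.41×10⁻⁴ s⁻¹
In the Southern Hemisphere f is negative: f = −1.41×10⁻⁴ s⁻¹.
Component geostrophic relations (x east, y north):
u_g = −(1/(fρ)) ∂P/∂y,  v_g = (1/(fρ)) ∂P/∂x
u_g = −(−2.4×10⁻³)/(−1.41×10⁻⁴ × 1.12) = −15.2 m/s;  v_g = (2.8×10⁻³)/(−1.41×10⁻⁴ × 1.12) = −17.8 m/s
|V_g| = √(u_g² + v_g²) = 23.4 m/s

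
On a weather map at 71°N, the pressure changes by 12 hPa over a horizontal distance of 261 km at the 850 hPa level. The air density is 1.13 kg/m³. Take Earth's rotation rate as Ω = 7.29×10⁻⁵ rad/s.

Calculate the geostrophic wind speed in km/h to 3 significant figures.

Coriolis parameter at 71°N:
f = 2Ω sin φ = 2 × 7.29×10⁻⁵ × sin 71° = 1.38×10⁻⁴ s⁻¹
Pressure gradient: |∂P/∂n| = 1200 Pa / 261000 m = 4.60×10⁻³ Pa/m
Geostrophic balance (pressure-gradient force = Coriolis force):
V_g = (1/(fρ)) |∂P/∂n| = 4.60×10⁻³ / (1.38×10⁻⁴ × 1.13) = 29.5 m/s
Converting: 29.5 m/s × 3.6 = 106 km/h

106 km/h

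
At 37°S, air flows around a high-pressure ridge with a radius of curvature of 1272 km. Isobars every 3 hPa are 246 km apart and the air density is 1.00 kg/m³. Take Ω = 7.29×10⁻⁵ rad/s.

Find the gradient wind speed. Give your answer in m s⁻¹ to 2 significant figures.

16 m s⁻¹

Coriolis parameter at 37°S:
f = 2Ω sin φ = 2 × 7.29×10⁻⁵ × sin 37° = 8.77×10⁻⁵ s⁻¹
Pressure gradient: |∂P/∂n| = 300 Pa / 246000 m = 1.22×10⁻³ Pa/m
Geostrophic speed: V_g = |∂P/∂n|/(fρ) = 1.22×10⁻³/(8.77×10⁻⁵ × 1.00) = 13.9 m/s
Around a high, pressure-gradient force acts outward with centrifugal, so Coriolis balances both:
fV = (1/ρ)|∂P/∂n| + V²/R  →  V² − fR·V + fR·V_g = 0
With fR = 8.77×10⁻⁵ × 1272×10³ m = 112 m/s:
V = [fR − √((fR)² − 4 fR V_g)]/2 = [112 − √(112² − 4×112×13.9)]/2 = 16.3 m/s
Supergeostrophic (V > V_g = 13.9 m/s), as expected around a high.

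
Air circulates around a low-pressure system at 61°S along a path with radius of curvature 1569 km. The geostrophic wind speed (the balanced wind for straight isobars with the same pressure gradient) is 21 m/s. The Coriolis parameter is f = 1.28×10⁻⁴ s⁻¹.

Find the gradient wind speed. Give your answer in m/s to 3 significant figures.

Around a low, centrifugal force acts outward with Coriolis, so pressure-gradient force balances both:
(1/ρ)|∂P/∂n| = fV + V²/R  →  V² + fR·V − fR·V_g = 0
With fR = 1.28×10⁻⁴ × 1569×10³ m = 201 m/s:
V = [−fR + √((fR)² + 4 fR V_g)]/2 = [−201 + √(201² + 4×201×21)]/2 = 19.2 m/s
Subgeostrophic (V < V_g = 21 m/s), as expected around a low.

19.2 m/s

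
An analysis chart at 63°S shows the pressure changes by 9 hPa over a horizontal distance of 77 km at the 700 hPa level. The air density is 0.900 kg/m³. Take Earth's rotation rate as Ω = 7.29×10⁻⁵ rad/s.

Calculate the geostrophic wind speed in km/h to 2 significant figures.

360 km/h

Coriolis parameter at 63°S:
f = 2Ω sin φ = 2 × 7.29×10⁻⁵ × sin 63° = 1.30×10⁻⁴ s⁻¹
Pressure gradient: |∂P/∂n| = 900 Pa / 77000 m = 1.17×10⁻² Pa/m
Geostrophic balance (pressure-gradient force = Coriolis force):
V_g = (1/(fρ)) |∂P/∂n| = 1.17×10⁻² / (1.30×10⁻⁴ × 0.900) = 100.0 m/s
Converting: 100.0 m/s × 3.6 = 360 km/h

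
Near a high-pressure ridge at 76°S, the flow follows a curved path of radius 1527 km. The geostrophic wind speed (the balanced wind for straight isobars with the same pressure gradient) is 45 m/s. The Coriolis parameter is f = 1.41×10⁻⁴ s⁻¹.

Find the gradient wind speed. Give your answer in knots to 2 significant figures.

120 knots

Around a high, pressure-gradient force acts outward with centrifugal, so Coriolis balances both:
fV = (1/ρ)|∂P/∂n| + V²/R  →  V² − fR·V + fR·V_g = 0
With fR = 1.41×10⁻⁴ × 1527×10³ m = 215 m/s:
V = [fR − √((fR)² − 4 fR V_g)]/2 = [215 − √(215² − 4×215×45)]/2 = 64.1 m/s
Supergeostrophic (V > V_g = 45 m/s), as expected around a high.
Converting: 64.1 m/s × 1.944 = 120 knots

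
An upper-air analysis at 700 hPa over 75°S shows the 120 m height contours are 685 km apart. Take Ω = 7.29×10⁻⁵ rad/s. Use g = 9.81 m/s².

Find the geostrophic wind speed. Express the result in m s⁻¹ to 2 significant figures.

Coriolis parameter at 75°S:
f = 2Ω sin φ = 2 × 7.29×10⁻⁵ × sin 75° = 1.41×10⁻⁴ s⁻¹
Height gradient: |∂Z/∂n| = 120 m / 685000 m = 1.75×10⁻⁴
On a pressure surface, geostrophic balance gives V_g = (g/f)|∂Z/∂n|:
V_g = 9.81 × 1.75×10⁻⁴ / 1.41×10⁻⁴ = 12.2 m/s

12 m s⁻¹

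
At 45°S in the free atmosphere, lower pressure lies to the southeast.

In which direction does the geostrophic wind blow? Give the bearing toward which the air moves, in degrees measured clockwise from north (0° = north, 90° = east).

The pressure-gradient force points toward the southeast (bearing 135°).
Geostrophic balance: in the Southern Hemisphere the Coriolis force deflects motion to the left, so the geostrophic wind blows 90° to the left of the pressure-gradient force (low pressure on the right).
Rotating 135° by 90° counterclockwise gives 045° — the wind blows toward the northeast.

045°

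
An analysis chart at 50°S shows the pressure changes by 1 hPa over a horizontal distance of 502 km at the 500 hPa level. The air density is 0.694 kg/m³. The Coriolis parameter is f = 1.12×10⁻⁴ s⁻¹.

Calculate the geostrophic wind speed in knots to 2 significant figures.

5.0 knots

Pressure gradient: |∂P/∂n| = 100 Pa / 502000 m = 1.99×10⁻⁴ Pa/m
Geostrophic balance (pressure-gradient force = Coriolis force):
V_g = (1/(fρ)) |∂P/∂n| = 1.99×10⁻⁴ / (1.12×10⁻⁴ × 0.694) = 2.56 m/s
Converting: 2.56 m/s × 1.944 = 5.0 knots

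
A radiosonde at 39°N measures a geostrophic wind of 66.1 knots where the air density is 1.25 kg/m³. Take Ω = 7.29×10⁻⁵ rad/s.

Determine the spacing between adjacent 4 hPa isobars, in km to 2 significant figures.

Coriolis parameter at 39°N:
f = 2Ω sin φ = 2 × 7.29×10⁻⁵ × sin 39° = 9.18×10⁻⁵ s⁻¹
Wind speed in SI: 66.1 knots = 34.0 m/s
Geostrophic balance rearranged: |∂P/∂n| = f ρ V_g
|∂P/∂n| = 9.18×10⁻⁵ × 1.25 × 34.0 = 3.90×10⁻³ Pa/m
Isobar spacing: Δn = ΔP/|∂P/∂n| = 400 Pa / 3.90×10⁻³ Pa/m = 102561 m ≈ 100 km

100 km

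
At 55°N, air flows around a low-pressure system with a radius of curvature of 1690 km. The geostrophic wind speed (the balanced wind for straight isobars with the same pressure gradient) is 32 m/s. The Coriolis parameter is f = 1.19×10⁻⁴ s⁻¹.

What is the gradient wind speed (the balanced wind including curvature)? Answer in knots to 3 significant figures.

Around a low, centrifugal force acts outward with Coriolis, so pressure-gradient force balances both:
(1/ρ)|∂P/∂n| = fV + V²/R  →  V² + fR·V − fR·V_g = 0
With fR = 1.19×10⁻⁴ × 1690×10³ m = 201 m/s:
V = [−fR + √((fR)² + 4 fR V_g)]/2 = [−201 + √(201² + 4×201×32)]/2 = 28.1 m/s
Subgeostrophic (V < V_g = 32 m/s), as expected around a low.
Converting: 28.1 m/s × 1.944 = 54.6 knots

54.6 knots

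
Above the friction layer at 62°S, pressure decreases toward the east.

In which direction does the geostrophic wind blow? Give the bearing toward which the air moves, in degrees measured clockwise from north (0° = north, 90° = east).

The pressure-gradient force points toward the east (bearing 090°).
Geostrophic balance: in the Southern Hemisphere the Coriolis force deflects motion to the left, so the geostrophic wind blows 90° to the left of the pressure-gradient force (low pressure on the right).
Rotating 090° by 90° counterclockwise gives 000° — the wind blows toward the north.

000°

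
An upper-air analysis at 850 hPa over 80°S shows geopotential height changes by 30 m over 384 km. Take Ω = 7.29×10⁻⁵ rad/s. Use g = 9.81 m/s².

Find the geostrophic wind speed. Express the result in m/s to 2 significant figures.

5.3 m/s

Coriolis parameter at 80°S:
f = 2Ω sin φ = 2 × 7.29×10⁻⁵ × sin 80° = 1.44×10⁻⁴ s⁻¹
Height gradient: |∂Z/∂n| = 30 m / 384000 m = 7.81×10⁻⁵
On a pressure surface, geostrophic balance gives V_g = (g/f)|∂Z/∂n|:
V_g = 9.81 × 7.81×10⁻⁵ / 1.44×10⁻⁴ = 5.34 m/s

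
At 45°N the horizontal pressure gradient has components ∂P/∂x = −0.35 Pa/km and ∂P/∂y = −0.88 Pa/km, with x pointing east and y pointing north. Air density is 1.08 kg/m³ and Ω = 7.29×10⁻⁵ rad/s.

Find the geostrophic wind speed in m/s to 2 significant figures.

Coriolis parameter at 45°N:
f = 2Ω sin φ = 2 × 7.29×10⁻⁵ × sin 45° = 1.03×10⁻⁴ s⁻¹
Component geostrophic relations (x east, y north):
u_g = −(1/(fρ)) ∂P/∂y,  v_g = (1/(fρ)) ∂P/∂x
u_g = −(−0.88×10⁻³)/(1.03×10⁻⁴ × 1.08) = 7.90 m/s;  v_g = (−0.35×10⁻³)/(1.03×10⁻⁴ × 1.08) = −3.14 m/s
|V_g| = √(u_g² + v_g²) = 8.51 m/s

8.5 m/s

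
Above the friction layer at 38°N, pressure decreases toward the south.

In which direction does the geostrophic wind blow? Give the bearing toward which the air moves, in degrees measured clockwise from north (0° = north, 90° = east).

The pressure-gradient force points toward the south (bearing 180°).
Geostrophic balance: in the Northern Hemisphere the Coriolis force deflects motion to the right, so the geostrophic wind blows 90° to the right of the pressure-gradient force (low pressure on the left).
Rotating 180° by 90° clockwise gives 270° — the wind blows toward the west.

270°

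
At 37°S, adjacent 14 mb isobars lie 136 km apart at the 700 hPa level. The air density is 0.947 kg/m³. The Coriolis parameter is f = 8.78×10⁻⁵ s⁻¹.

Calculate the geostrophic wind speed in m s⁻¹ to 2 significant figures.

120 m s⁻¹

Pressure gradient: |∂P/∂n| = 1400 Pa / 136000 m = 1.03×10⁻² Pa/m
Geostrophic balance (pressure-gradient force = Coriolis force):
V_g = (1/(fρ)) |∂P/∂n| = 1.03×10⁻² / (8.78×10⁻⁵ × 0.947) = 124 m/s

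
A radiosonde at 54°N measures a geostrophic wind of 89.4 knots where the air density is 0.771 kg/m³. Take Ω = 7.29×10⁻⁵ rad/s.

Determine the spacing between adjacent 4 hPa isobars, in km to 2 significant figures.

96 km

Coriolis parameter at 54°N:
f = 2Ω sin φ = 2 × 7.29×10⁻⁵ × sin 54° = 1.18×10⁻⁴ s⁻¹
Wind speed in SI: 89.4 knots = 46.0 m/s
Geostrophic balance rearranged: |∂P/∂n| = f ρ V_g
|∂P/∂n| = 1.18×10⁻⁴ × 0.771 × 46.0 = 4.18×10⁻³ Pa/m
Isobar spacing: Δn = ΔP/|∂P/∂n| = 400 Pa / 4.18×10⁻³ Pa/m = 95635 m ≈ 96 km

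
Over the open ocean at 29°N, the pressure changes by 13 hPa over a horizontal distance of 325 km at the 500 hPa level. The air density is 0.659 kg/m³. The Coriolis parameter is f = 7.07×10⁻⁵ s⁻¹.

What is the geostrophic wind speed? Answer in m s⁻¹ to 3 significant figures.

85.9 m s⁻¹

Pressure gradient: |∂P/∂n| = 1300 Pa / 325000 m = 4.00×10⁻³ Pa/m
Geostrophic balance (pressure-gradient force = Coriolis force):
V_g = (1/(fρ)) |∂P/∂n| = 4.00×10⁻³ / (7.07×10⁻⁵ × 0.659) = 85.9 m/s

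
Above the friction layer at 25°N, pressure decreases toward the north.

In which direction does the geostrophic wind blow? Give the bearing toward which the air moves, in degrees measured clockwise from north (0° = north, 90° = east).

The pressure-gradient force points toward the north (bearing 000°).
Geostrophic balance: in the Northern Hemisphere the Coriolis force deflects motion to the right, so the geostrophic wind blows 90° to the right of the pressure-gradient force (low pressure on the left).
Rotating 000° by 90° clockwise gives 090° — the wind blows toward the east.

090°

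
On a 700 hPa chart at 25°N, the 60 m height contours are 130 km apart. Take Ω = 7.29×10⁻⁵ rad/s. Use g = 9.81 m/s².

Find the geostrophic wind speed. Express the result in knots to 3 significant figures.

Coriolis parameter at 25°N:
f = 2Ω sin φ = 2 × 7.29×10⁻⁵ × sin 25° = 6.16×10⁻⁵ s⁻¹
Height gradient: |∂Z/∂n| = 60 m / 130000 m = 4.62×10⁻⁴
On a pressure surface, geostrophic balance gives V_g = (g/f)|∂Z/∂n|:
V_g = 9.81 × 4.62×10⁻⁴ / 6.16×10⁻⁵ = 73.5 m/s
Converting: 73.5 m/s × 1.944 = 143 knots

143 knots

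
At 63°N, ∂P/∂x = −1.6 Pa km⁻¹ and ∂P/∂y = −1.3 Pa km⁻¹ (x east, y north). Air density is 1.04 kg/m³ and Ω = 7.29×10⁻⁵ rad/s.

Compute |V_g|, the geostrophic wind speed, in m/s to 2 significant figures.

Coriolis parameter at 63°N:
f = 2Ω sin φ = 2 × 7.29×10⁻⁵ × sin 63° = 1.30×10⁻⁴ s⁻¹
Component geostrophic relations (x east, y north):
u_g = −(1/(fρ)) ∂P/∂y,  v_g = (1/(fρ)) ∂P/∂x
u_g = −(−1.3×10⁻³)/(1.30×10⁻⁴ × 1.04) = 9.62 m/s;  v_g = (−1.6×10⁻³)/(1.30×10⁻⁴ × 1.04) = −11.8 m/s
|V_g| = √(u_g² + v_g²) = 15.3 m/s

15 m/s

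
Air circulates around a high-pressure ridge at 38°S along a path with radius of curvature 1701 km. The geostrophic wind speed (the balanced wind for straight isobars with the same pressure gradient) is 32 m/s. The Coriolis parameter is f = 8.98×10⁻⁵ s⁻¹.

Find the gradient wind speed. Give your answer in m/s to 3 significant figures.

Around a high, pressure-gradient force acts outward with centrifugal, so Coriolis balances both:
fV = (1/ρ)|∂P/∂n| + V²/R  →  V² − fR·V + fR·V_g = 0
With fR = 8.98×10⁻⁵ × 1701×10³ m = 153 m/s:
V = [fR − √((fR)² − 4 fR V_g)]/2 = [153 − √(153² − 4×153×32)]/2 = 45.6 m/s
Supergeostrophic (V > V_g = 32 m/s), as expected around a high.

45.6 m/s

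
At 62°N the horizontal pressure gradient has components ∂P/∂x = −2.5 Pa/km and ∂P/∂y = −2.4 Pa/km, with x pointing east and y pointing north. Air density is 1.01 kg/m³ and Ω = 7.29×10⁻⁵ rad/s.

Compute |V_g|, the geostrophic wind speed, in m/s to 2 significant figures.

Coriolis parameter at 62°N:
f = 2Ω sin φ = 2 × 7.29×10⁻⁵ × sin 62° = 1.29×10⁻⁴ s⁻¹
Component geostrophic relations (x east, y north):
u_g = −(1/(fρ)) ∂P/∂y,  v_g = (1/(fρ)) ∂P/∂x
u_g = −(−2.4×10⁻³)/(1.29×10⁻⁴ × 1.01) = 18.5 m/s;  v_g = (−2.5×10⁻³)/(1.29×10⁻⁴ × 1.01) = −19.2 m/s
|V_g| = √(u_g² + v_g²) = 26.7 m/s

27 m/s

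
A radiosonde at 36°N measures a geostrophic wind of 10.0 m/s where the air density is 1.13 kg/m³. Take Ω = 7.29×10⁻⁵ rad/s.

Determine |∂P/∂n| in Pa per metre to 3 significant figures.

9.68×10⁻⁴ Pa/m

Coriolis parameter at 36°N:
f = 2Ω sin φ = 2 × 7.29×10⁻⁵ × sin 36° = 8.57×10⁻⁵ s⁻¹
Geostrophic balance rearranged: |∂P/∂n| = f ρ V_g
|∂P/∂n| = 8.57×10⁻⁵ × 1.13 × 10.0 = 9.68×10⁻⁴ Pa/m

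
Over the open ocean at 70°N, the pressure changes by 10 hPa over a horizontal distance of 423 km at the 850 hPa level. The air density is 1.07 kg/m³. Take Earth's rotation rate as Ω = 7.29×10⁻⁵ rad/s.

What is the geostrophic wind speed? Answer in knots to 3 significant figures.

Coriolis parameter at 70°N:
f = 2Ω sin φ = 2 × 7.29×10⁻⁵ × sin 70° = 1.37×10⁻⁴ s⁻¹
Pressure gradient: |∂P/∂n| = 1000 Pa / 423000 m = 2.36×10⁻³ Pa/m
Geostrophic balance (pressure-gradient force = Coriolis force):
V_g = (1/(fρ)) |∂P/∂n| = 2.36×10⁻³ / (1.37×10⁻⁴ × 1.07) = 16.1 m/s
Converting: 16.1 m/s × 1.944 = 31.3 knots

31.3 knots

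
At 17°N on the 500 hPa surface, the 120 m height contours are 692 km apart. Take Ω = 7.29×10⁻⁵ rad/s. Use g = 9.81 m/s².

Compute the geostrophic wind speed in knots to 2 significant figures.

Coriolis parameter at 17°N:
f = 2Ω sin φ = 2 × 7.29×10⁻⁵ × sin 17° = 4.26×10⁻⁵ s⁻¹
Height gradient: |∂Z/∂n| = 120 m / 692000 m = 1.73×10⁻⁴
On a pressure surface, geostrophic balance gives V_g = (g/f)|∂Z/∂n|:
V_g = 9.81 × 1.73×10⁻⁴ / 4.26×10⁻⁵ = 39.9 m/s
Converting: 39.9 m/s × 1.944 = 78 knots

78 knots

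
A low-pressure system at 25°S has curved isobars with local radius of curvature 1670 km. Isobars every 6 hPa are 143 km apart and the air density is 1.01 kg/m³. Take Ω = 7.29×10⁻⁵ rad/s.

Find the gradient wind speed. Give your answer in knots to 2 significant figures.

90 knots

Coriolis parameter at 25°S:
f = 2Ω sin φ = 2 × 7.29×10⁻⁵ × sin 25° = 6.16×10⁻⁵ s⁻¹
Pressure gradient: |∂P/∂n| = 600 Pa / 143000 m = 4.20×10⁻³ Pa/m
Geostrophic speed: V_g = |∂P/∂n|/(fρ) = 4.20×10⁻³/(6.16×10⁻⁵ × 1.01) = 67.4 m/s
Around a low, centrifugal force acts outward with Coriolis, so pressure-gradient force balances both:
(1/ρ)|∂P/∂n| = fV + V²/R  →  V² + fR·V − fR·V_g = 0
With fR = 6.16×10⁻⁵ × 1670×10³ m = 103 m/s:
V = [−fR + √((fR)² + 4 fR V_g)]/2 = [−103 + √(103² + 4×103×67.4)]/2 = 46.5 m/s
Subgeostrophic (V < V_g = 67.4 m/s), as expected around a low.
Converting: 46.5 m/s × 1.944 = 90 knots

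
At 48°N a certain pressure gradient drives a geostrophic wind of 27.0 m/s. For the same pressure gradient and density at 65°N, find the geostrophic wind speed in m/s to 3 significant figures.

With the same pressure gradient and density, V_g ∝ 1/f ∝ 1/sin φ.
V₂ = V₁ · sin φ₁ / sin φ₂ = 27.0 × sin 48° / sin 65°
V₂ = 27.0 × 0.7431/0.9063 = 22.1 m/s

22.1 m/s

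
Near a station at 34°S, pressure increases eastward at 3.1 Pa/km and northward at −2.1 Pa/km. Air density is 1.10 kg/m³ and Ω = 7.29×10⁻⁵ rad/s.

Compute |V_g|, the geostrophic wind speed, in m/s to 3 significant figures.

41.8 m/s

Coriolis parameter at 34°S:
f = 2Ω sin φ = 2 × 7.29×10⁻⁵ × sin 34° = 8.15×10⁻⁵ s⁻¹
In the Southern Hemisphere f is negative: f = −8.15×10⁻⁵ s⁻¹.
Component geostrophic relations (x east, y north):
u_g = −(1/(fρ)) ∂P/∂y,  v_g = (1/(fρ)) ∂P/∂x
u_g = −(−2.1×10⁻³)/(−8.15×10⁻⁵ × 1.10) = −23.4 m/s;  v_g = (3.1×10⁻³)/(−8.15×10⁻⁵ × 1.10) = −34.6 m/s
|V_g| = √(u_g² + v_g²) = 41.8 m/s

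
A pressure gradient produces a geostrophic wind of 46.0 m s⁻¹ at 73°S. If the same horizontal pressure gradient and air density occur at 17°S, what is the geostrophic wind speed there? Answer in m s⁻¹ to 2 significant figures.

With the same pressure gradient and density, V_g ∝ 1/f ∝ 1/sin φ.
V₂ = V₁ · sin φ₁ / sin φ₂ = 46.0 × sin 73° / sin 17°
V₂ = 46.0 × 0.9563/0.2924 = 150 m s⁻¹

150 m s⁻¹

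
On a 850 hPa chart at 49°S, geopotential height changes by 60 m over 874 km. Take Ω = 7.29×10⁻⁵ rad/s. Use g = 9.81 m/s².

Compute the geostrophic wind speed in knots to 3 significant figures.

Coriolis parameter at 49°S:
f = 2Ω sin φ = 2 × 7.29×10⁻⁵ × sin 49° = 1.10×10⁻⁴ s⁻¹
Height gradient: |∂Z/∂n| = 60 m / 874000 m = 6.86×10⁻⁵
On a pressure surface, geostrophic balance gives V_g = (g/f)|∂Z/∂n|:
V_g = 9.81 × 6.86×10⁻⁵ / 1.10×10⁻⁴ = 6.12 m/s
Converting: 6.12 m/s × 1.944 = 11.9 knots

11.9 knots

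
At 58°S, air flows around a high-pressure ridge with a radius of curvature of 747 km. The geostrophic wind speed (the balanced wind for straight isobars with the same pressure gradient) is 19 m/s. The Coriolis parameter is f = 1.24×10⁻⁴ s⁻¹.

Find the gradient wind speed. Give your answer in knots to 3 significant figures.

51.9 knots

Around a high, pressure-gradient force acts outward with centrifugal, so Coriolis balances both:
fV = (1/ρ)|∂P/∂n| + V²/R  →  V² − fR·V + fR·V_g = 0
With fR = 1.24×10⁻⁴ × 747×10³ m = 92.6 m/s:
V = [fR − √((fR)² − 4 fR V_g)]/2 = [92.6 − √(92.6² − 4×92.6×19)]/2 = 26.7 m/s
Supergeostrophic (V > V_g = 19 m/s), as expected around a high.
Converting: 26.7 m/s × 1.944 = 51.9 knots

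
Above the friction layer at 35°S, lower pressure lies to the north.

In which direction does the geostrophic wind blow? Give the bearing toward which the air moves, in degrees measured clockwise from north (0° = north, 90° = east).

270°

The pressure-gradient force points toward the north (bearing 000°).
Geostrophic balance: in the Southern Hemisphere the Coriolis force deflects motion to the left, so the geostrophic wind blows 90° to the left of the pressure-gradient force (low pressure on the right).
Rotating 000° by 90° counterclockwise gives 270° — the wind blows toward the west.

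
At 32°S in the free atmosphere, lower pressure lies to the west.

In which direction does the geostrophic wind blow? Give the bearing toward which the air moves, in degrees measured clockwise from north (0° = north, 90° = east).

180°

The pressure-gradient force points toward the west (bearing 270°).
Geostrophic balance: in the Southern Hemisphere the Coriolis force deflects motion to the left, so the geostrophic wind blows 90° to the left of the pressure-gradient force (low pressure on the right).
Rotating 270° by 90° counterclockwise gives 180° — the wind blows toward the south.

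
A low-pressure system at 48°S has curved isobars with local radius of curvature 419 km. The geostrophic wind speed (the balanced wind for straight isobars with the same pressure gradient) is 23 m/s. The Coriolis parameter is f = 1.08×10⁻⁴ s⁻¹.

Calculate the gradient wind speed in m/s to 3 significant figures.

16.8 m/s

Around a low, centrifugal force acts outward with Coriolis, so pressure-gradient force balances both:
(1/ρ)|∂P/∂n| = fV + V²/R  →  V² + fR·V − fR·V_g = 0
With fR = 1.08×10⁻⁴ × 419×10³ m = 45.3 m/s:
V = [−fR + √((fR)² + 4 fR V_g)]/2 = [−45.3 + √(45.3² + 4×45.3×23)]/2 = 16.8 m/s
Subgeostrophic (V < V_g = 23 m/s), as expected around a low.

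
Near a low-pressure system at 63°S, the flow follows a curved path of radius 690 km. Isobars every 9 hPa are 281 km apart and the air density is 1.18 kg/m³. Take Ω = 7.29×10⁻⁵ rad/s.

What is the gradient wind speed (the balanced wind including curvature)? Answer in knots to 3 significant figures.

Coriolis parameter at 63°S:
f = 2Ω sin φ = 2 × 7.29×10⁻⁵ × sin 63° = 1.30×10⁻⁴ s⁻¹
Pressure gradient: |∂P/∂n| = 900 Pa / 281000 m = 3.20×10⁻³ Pa/m
Geostrophic speed: V_g = |∂P/∂n|/(fρ) = 3.20×10⁻³/(1.30×10⁻⁴ × 1.18) = 20.9 m/s
Around a low, centrifugal force acts outward with Coriolis, so pressure-gradient force balances both:
(1/ρ)|∂P/∂n| = fV + V²/R  →  V² + fR·V − fR·V_g = 0
With fR = 1.30×10⁻⁴ × 690×10³ m = 89.6 m/s:
V = [−fR + √((fR)² + 4 fR V_g)]/2 = [−89.6 + √(89.6² + 4×89.6×20.9)]/2 = 17.5 m/s
Subgeostrophic (V < V_g = 20.9 m/s), as expected around a low.
Converting: 17.5 m/s × 1.944 = 34.0 knots

34.0 knots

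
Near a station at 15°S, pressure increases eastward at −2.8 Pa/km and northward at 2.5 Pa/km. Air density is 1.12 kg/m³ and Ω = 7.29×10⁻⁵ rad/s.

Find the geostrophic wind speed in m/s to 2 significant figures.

Coriolis parameter at 15°S:
f = 2Ω sin φ = 2 × 7.29×10⁻⁵ × sin 15° = 3.77×10⁻⁵ s⁻¹
In the Southern Hemisphere f is negative: f = −3.77×10⁻⁵ s⁻¹.
Component geostrophic relations (x east, y north):
u_g = −(1/(fρ)) ∂P/∂y,  v_g = (1/(fρ)) ∂P/∂x
u_g = −(2.5×10⁻³)/(−3.77×10⁻⁵ × 1.12) = 59.2 m/s;  v_g = (−2.8×10⁻³)/(−3.77×10⁻⁵ × 1.12) = 66.3 m/s
|V_g| = √(u_g² + v_g²) = 88.8 m/s

89 m/s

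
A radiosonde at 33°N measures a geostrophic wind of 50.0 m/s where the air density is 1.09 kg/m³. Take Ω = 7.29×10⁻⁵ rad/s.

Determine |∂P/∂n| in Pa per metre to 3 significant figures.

4.33×10⁻³ Pa/m

Coriolis parameter at 33°N:
f = 2Ω sin φ = 2 × 7.29×10⁻⁵ × sin 33° = 7.94×10⁻⁵ s⁻¹
Geostrophic balance rearranged: |∂P/∂n| = f ρ V_g
|∂P/∂n| = 7.94×10⁻⁵ × 1.09 × 50.0 = 4.33×10⁻³ Pa/m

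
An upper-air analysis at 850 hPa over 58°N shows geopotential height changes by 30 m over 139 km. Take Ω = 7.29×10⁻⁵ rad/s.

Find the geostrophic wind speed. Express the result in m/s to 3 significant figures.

17.1 m/s

Coriolis parameter at 58°N:
f = 2Ω sin φ = 2 × 7.29×10⁻⁵ × sin 58° = 1.24×10⁻⁴ s⁻¹
Height gradient: |∂Z/∂n| = 30 m / 139000 m = 2.16×10⁻⁴
On a pressure surface, geostrophic balance gives V_g = (g/f)|∂Z/∂n|:
V_g = 9.81 × 2.16×10⁻⁴ / 1.24×10⁻⁴ = 17.1 m/s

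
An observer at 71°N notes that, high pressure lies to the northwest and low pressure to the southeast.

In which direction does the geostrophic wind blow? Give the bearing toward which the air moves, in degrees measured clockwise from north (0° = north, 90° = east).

225°

The pressure-gradient force points toward the southeast (bearing 135°).
Geostrophic balance: in the Northern Hemisphere the Coriolis force deflects motion to the right, so the geostrophic wind blows 90° to the right of the pressure-gradient force (low pressure on the left).
Rotating 135° by 90° clockwise gives 225° — the wind blows toward the southwest.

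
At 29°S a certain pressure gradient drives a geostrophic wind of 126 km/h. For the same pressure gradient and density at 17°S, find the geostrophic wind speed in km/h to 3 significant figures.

209 km/h

With the same pressure gradient and density, V_g ∝ 1/f ∝ 1/sin φ.
V₂ = V₁ · sin φ₁ / sin φ₂ = 126 × sin 29° / sin 17°
V₂ = 126 × 0.4848/0.2924 = 209 km/h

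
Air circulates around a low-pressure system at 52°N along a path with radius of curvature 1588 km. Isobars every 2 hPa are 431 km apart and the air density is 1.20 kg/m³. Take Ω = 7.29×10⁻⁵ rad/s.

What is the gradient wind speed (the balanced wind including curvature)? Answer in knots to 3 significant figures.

Coriolis parameter at 52°N:
f = 2Ω sin φ = 2 × 7.29×10⁻⁵ × sin 52° = 1.15×10⁻⁴ s⁻¹
Pressure gradient: |∂P/∂n| = 200 Pa / 431000 m = 4.64×10⁻⁴ Pa/m
Geostrophic speed: V_g = |∂P/∂n|/(fρ) = 4.64×10⁻⁴/(1.15×10⁻⁴ × 1.20) = 3.37 m/s
Around a low, centrifugal force acts outward with Coriolis, so pressure-gradient force balances both:
(1/ρ)|∂P/∂n| = fV + V²/R  →  V² + fR·V − fR·V_g = 0
With fR = 1.15×10⁻⁴ × 1588×10³ m = 182 m/s:
V = [−fR + √((fR)² + 4 fR V_g)]/2 = [−182 + √(182² + 4×182×3.37)]/2 = 3.31 m/s
Subgeostrophic (V < V_g = 3.37 m/s), as expected around a low.
Converting: 3.31 m/s × 1.944 = 6.43 knots

6.43 knots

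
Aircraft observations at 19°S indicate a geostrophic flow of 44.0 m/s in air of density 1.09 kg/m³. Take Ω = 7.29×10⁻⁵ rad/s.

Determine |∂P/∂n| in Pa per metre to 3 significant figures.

Coriolis parameter at 19°S:
f = 2Ω sin φ = 2 × 7.29×10⁻⁵ × sin 19° = 4.75×10⁻⁵ s⁻¹
Geostrophic balance rearranged: |∂P/∂n| = f ρ V_g
|∂P/∂n| = 4.75×10⁻⁵ × 1.09 × 44.0 = 2.28×10⁻³ Pa/m

2.28×10⁻³ Pa/m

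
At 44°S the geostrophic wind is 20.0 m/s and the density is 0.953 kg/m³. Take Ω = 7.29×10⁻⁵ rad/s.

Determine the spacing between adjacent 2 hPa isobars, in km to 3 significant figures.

Coriolis parameter at 44°S:
f = 2Ω sin φ = 2 × 7.29×10⁻⁵ × sin 44° = 1.01×10⁻⁴ s⁻¹
Geostrophic balance rearranged: |∂P/∂n| = f ρ V_g
|∂P/∂n| = 1.01×10⁻⁴ × 0.953 × 20.0 = 1.93×10⁻³ Pa/m
Isobar spacing: Δn = ΔP/|∂P/∂n| = 200 Pa / 1.93×10⁻³ Pa/m = 103604 m ≈ 104 km

104 km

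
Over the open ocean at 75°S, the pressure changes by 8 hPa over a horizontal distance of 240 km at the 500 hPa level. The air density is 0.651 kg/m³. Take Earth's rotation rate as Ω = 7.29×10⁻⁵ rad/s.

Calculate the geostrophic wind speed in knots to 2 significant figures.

71 knots

Coriolis parameter at 75°S:
f = 2Ω sin φ = 2 × 7.29×10⁻⁵ × sin 75° = 1.41×10⁻⁴ s⁻¹
Pressure gradient: |∂P/∂n| = 800 Pa / 240000 m = 3.33×10⁻³ Pa/m
Geostrophic balance (pressure-gradient force = Coriolis force):
V_g = (1/(fρ)) |∂P/∂n| = 3.33×10⁻³ / (1.41×10⁻⁴ × 0.651) = 36.4 m/s
Converting: 36.4 m/s × 1.944 = 71 knots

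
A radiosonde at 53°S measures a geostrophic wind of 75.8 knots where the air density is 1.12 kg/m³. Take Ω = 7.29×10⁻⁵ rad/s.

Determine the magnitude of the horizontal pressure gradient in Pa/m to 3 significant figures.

5.09×10⁻³ Pa/m

Coriolis parameter at 53°S:
f = 2Ω sin φ = 2 × 7.29×10⁻⁵ × sin 53° = 1.16×10⁻⁴ s⁻¹
Wind speed in SI: 75.8 knots = 39.0 m/s
Geostrophic balance rearranged: |∂P/∂n| = f ρ V_g
|∂P/∂n| = 1.16×10⁻⁴ × 1.12 × 39.0 = 5.09×10⁻³ Pa/m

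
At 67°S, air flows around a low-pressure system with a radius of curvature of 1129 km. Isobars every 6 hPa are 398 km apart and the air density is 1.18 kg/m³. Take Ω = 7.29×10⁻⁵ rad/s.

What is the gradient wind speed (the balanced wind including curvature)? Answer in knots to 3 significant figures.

17.5 knots

Coriolis parameter at 67°S:
f = 2Ω sin φ = 2 × 7.29×10⁻⁵ × sin 67° = 1.34×10⁻⁴ s⁻¹
Pressure gradient: |∂P/∂n| = 600 Pa / 398000 m = 1.51×10⁻³ Pa/m
Geostrophic speed: V_g = |∂P/∂n|/(fρ) = 1.51×10⁻³/(1.34×10⁻⁴ × 1.18) = 9.52 m/s
Around a low, centrifugal force acts outward with Coriolis, so pressure-gradient force balances both:
(1/ρ)|∂P/∂n| = fV + V²/R  →  V² + fR·V − fR·V_g = 0
With fR = 1.34×10⁻⁴ × 1129×10³ m = 152 m/s:
V = [−fR + √((fR)² + 4 fR V_g)]/2 = [−152 + √(152² + 4×152×9.52)]/2 = 8.99 m/s
Subgeostrophic (V < V_g = 9.52 m/s), as expected around a low.
Converting: 8.99 m/s × 1.944 = 17.5 knots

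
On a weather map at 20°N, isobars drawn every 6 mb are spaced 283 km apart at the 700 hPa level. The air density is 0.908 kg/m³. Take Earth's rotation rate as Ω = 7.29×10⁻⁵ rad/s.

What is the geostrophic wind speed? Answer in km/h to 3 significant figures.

Coriolis parameter at 20°N:
f = 2Ω sin φ = 2 × 7.29×10⁻⁵ × sin 20° = 4.99×10⁻⁵ s⁻¹
Pressure gradient: |∂P/∂n| = 600 Pa / 283000 m = 2.12×10⁻³ Pa/m
Geostrophic balance (pressure-gradient force = Coriolis force):
V_g = (1/(fρ)) |∂P/∂n| = 2.12×10⁻³ / (4.99×10⁻⁵ × 0.908) = 46.8 m/s
Converting: 46.8 m/s × 3.6 = 169 km/h

169 km/h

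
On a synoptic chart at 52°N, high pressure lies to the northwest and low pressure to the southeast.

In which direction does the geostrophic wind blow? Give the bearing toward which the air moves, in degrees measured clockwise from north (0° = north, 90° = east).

225°

The pressure-gradient force points toward the southeast (bearing 135°).
Geostrophic balance: in the Northern Hemisphere the Coriolis force deflects motion to the right, so the geostrophic wind blows 90° to the right of the pressure-gradient force (low pressure on the left).
Rotating 135° by 90° clockwise gives 225° — the wind blows toward the southwest.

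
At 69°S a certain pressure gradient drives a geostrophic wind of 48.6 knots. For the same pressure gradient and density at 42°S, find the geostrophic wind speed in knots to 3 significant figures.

67.8 knots

With the same pressure gradient and density, V_g ∝ 1/f ∝ 1/sin φ.
V₂ = V₁ · sin φ₁ / sin φ₂ = 48.6 × sin 69° / sin 42°
V₂ = 48.6 × 0.9336/0.6691 = 67.8 knots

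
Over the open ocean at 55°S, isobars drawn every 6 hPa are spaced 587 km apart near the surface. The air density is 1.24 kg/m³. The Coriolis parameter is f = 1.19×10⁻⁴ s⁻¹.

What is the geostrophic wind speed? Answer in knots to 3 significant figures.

Pressure gradient: |∂P/∂n| = 600 Pa / 587000 m = 1.02×10⁻³ Pa/m
Geostrophic balance (pressure-gradient force = Coriolis force):
V_g = (1/(fρ)) |∂P/∂n| = 1.02×10⁻³ / (1.19×10⁻⁴ × 1.24) = 6.93 m/s
Converting: 6.93 m/s × 1.944 = 13.5 knots

13.5 knots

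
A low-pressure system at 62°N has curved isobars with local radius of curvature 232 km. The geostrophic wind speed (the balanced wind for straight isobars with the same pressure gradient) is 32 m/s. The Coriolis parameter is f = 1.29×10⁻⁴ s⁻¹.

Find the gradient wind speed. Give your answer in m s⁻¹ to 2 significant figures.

Around a low, centrifugal force acts outward with Coriolis, so pressure-gradient force balances both:
(1/ρ)|∂P/∂n| = fV + V²/R  →  V² + fR·V − fR·V_g = 0
With fR = 1.29×10⁻⁴ × 232×10³ m = 29.9 m/s:
V = [−fR + √((fR)² + 4 fR V_g)]/2 = [−29.9 + √(29.9² + 4×29.9×32)]/2 = 19.4 m/s
Subgeostrophic (V < V_g = 32 m/s), as expected around a low.

19 m s⁻¹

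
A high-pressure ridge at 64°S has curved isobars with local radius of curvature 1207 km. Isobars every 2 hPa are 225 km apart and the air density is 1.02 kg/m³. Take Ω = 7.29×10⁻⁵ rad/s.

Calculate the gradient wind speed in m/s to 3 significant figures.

6.96 m/s

Coriolis parameter at 64°S:
f = 2Ω sin φ = 2 × 7.29×10⁻⁵ × sin 64° = 1.31×10⁻⁴ s⁻¹
Pressure gradient: |∂P/∂n| = 200 Pa / 225000 m = 8.89×10⁻⁴ Pa/m
Geostrophic speed: V_g = |∂P/∂n|/(fρ) = 8.89×10⁻⁴/(1.31×10⁻⁴ × 1.02) = 6.65 m/s
Around a high, pressure-gradient force acts outward with centrifugal, so Coriolis balances both:
fV = (1/ρ)|∂P/∂n| + V²/R  →  V² − fR·V + fR·V_g = 0
With fR = 1.31×10⁻⁴ × 1207×10³ m = 158 m/s:
V = [fR − √((fR)² − 4 fR V_g)]/2 = [158 − √(158² − 4×158×6.65)]/2 = 6.96 m/s
Supergeostrophic (V > V_g = 6.65 m/s), as expected around a high.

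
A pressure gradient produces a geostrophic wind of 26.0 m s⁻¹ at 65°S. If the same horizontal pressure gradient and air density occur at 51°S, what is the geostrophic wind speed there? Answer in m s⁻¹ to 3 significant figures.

30.3 m s⁻¹

With the same pressure gradient and density, V_g ∝ 1/f ∝ 1/sin φ.
V₂ = V₁ · sin φ₁ / sin φ₂ = 26.0 × sin 65° / sin 51°
V₂ = 26.0 × 0.9063/0.7771 = 30.3 m s⁻¹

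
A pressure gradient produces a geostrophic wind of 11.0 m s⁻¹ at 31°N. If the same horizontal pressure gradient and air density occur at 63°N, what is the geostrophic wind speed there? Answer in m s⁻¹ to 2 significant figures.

With the same pressure gradient and density, V_g ∝ 1/f ∝ 1/sin φ.
V₂ = V₁ · sin φ₁ / sin φ₂ = 11.0 × sin 31° / sin 63°
V₂ = 11.0 × 0.5150/0.8910 = 6.4 m s⁻¹

6.4 m s⁻¹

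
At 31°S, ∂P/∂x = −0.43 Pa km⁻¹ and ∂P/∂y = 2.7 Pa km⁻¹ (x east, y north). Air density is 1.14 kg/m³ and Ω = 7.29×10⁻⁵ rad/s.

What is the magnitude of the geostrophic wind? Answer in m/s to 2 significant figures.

Coriolis parameter at 31°S:
f = 2Ω sin φ = 2 × 7.29×10⁻⁵ × sin 31° = 7.51×10⁻⁵ s⁻¹
In the Southern Hemisphere f is negative: f = −7.51×10⁻⁵ s⁻¹.
Component geostrophic relations (x east, y north):
u_g = −(1/(fρ)) ∂P/∂y,  v_g = (1/(fρ)) ∂P/∂x
u_g = −(2.7×10⁻³)/(−7.51×10⁻⁵ × 1.14) = 31.5 m/s;  v_g = (−0.43×10⁻³)/(−7.51×10⁻⁵ × 1.14) = 5.02 m/s
|V_g| = √(u_g² + v_g²) = 31.9 m/s

32 m/s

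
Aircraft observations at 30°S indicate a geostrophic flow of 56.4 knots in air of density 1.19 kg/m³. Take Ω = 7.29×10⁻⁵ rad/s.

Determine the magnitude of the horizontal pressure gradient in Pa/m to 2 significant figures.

Coriolis parameter at 30°S:
f = 2Ω sin φ = 2 × 7.29×10⁻⁵ × sin 30° = 7.29×10⁻⁵ s⁻¹
Wind speed in SI: 56.4 knots = 29.0 m/s
Geostrophic balance rearranged: |∂P/∂n| = f ρ V_g
|∂P/∂n| = 7.29×10⁻⁵ × 1.19 × 29.0 = 2.52×10⁻³ Pa/m

2.5×10⁻³ Pa/m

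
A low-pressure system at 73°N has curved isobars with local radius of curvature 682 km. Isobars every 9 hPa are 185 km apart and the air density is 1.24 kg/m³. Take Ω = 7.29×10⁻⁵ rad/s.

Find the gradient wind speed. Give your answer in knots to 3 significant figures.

Coriolis parameter at 73°N:
f = 2Ω sin φ = 2 × 7.29×10⁻⁵ × sin 73° = 1.39×10⁻⁴ s⁻¹
Pressure gradient: |∂P/∂n| = 900 Pa / 185000 m = 4.86×10⁻³ Pa/m
Geostrophic speed: V_g = |∂P/∂n|/(fρ) = 4.86×10⁻³/(1.39×10⁻⁴ × 1.24) = 28.1 m/s
Around a low, centrifugal force acts outward with Coriolis, so pressure-gradient force balances both:
(1/ρ)|∂P/∂n| = fV + V²/R  →  V² + fR·V − fR·V_g = 0
With fR = 1.39×10⁻⁴ × 682×10³ m = 95.1 m/s:
V = [−fR + √((fR)² + 4 fR V_g)]/2 = [−95.1 + √(95.1² + 4×95.1×28.1)]/2 = 22.7 m/s
Subgeostrophic (V < V_g = 28.1 m/s), as expected around a low.
Converting: 22.7 m/s × 1.944 = 44.2 knots

44.2 knots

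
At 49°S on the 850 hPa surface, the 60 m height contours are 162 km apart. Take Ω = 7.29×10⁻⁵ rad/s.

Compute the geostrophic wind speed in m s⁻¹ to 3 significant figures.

33.0 m s⁻¹

Coriolis parameter at 49°S:
f = 2Ω sin φ = 2 × 7.29×10⁻⁵ × sin 49° = 1.10×10⁻⁴ s⁻¹
Height gradient: |∂Z/∂n| = 60 m / 162000 m = 3.70×10⁻⁴
On a pressure surface, geostrophic balance gives V_g = (g/f)|∂Z/∂n|:
V_g = 9.81 × 3.70×10⁻⁴ / 1.10×10⁻⁴ = 33.0 m/s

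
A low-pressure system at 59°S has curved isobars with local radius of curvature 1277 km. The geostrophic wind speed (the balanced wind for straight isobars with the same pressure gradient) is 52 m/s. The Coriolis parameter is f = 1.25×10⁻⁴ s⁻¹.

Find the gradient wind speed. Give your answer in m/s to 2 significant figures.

Around a low, centrifugal force acts outward with Coriolis, so pressure-gradient force balances both:
(1/ρ)|∂P/∂n| = fV + V²/R  →  V² + fR·V − fR·V_g = 0
With fR = 1.25×10⁻⁴ × 1277×10³ m = 160 m/s:
V = [−fR + √((fR)² + 4 fR V_g)]/2 = [−160 + √(160² + 4×160×52)]/2 = 41.3 m/s
Subgeostrophic (V < V_g = 52 m/s), as expected around a low.

41 m/s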